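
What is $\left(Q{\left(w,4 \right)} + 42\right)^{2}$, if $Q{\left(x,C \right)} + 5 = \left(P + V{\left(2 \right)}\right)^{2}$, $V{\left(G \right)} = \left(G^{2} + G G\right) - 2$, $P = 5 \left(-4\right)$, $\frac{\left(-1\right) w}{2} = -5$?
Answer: $54289$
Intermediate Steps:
$w = 10$ ($w = \left(-2\right) \left(-5\right) = 10$)
$P = -20$
$V{\left(G \right)} = -2 + 2 G^{2}$ ($V{\left(G \right)} = \left(G^{2} + G^{2}\right) - 2 = 2 G^{2} - 2 = -2 + 2 G^{2}$)
$Q{\left(x,C \right)} = 191$ ($Q{\left(x,C \right)} = -5 + \left(-20 - \left(2 - 2 \cdot 2^{2}\right)\right)^{2} = -5 + \left(-20 + \left(-2 + 2 \cdot 4\right)\right)^{2} = -5 + \left(-20 + \left(-2 + 8\right)\right)^{2} = -5 + \left(-20 + 6\right)^{2} = -5 + \left(-14\right)^{2} = -5 + 196 = 191$)
$\left(Q{\left(w,4 \right)} + 42\right)^{2} = \left(191 + 42\right)^{2} = 233^{2} = 54289$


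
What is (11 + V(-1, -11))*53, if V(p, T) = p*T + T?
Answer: 583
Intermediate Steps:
V(p, T) = T + T*p (V(p, T) = T*p + T = T + T*p)
(11 + V(-1, -11))*53 = (11 - 11*(1 - 1))*53 = (11 - 11*0)*53 = (11 + 0)*53 = 11*53 = 583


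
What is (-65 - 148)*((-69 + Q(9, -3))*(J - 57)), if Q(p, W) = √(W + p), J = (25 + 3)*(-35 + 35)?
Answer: -837729 + 12141*√6 ≈ -8.0799e+5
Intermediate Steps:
J = 0 (J = 28*0 = 0)
(-65 - 148)*((-69 + Q(9, -3))*(J - 57)) = (-65 - 148)*((-69 + √(-3 + 9))*(0 - 57)) = -213*(-69 + √6)*(-57) = -213*(3933 - 57*√6) = -837729 + 12141*√6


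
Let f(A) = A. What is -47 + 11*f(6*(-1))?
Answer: -113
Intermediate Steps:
-47 + 11*f(6*(-1)) = -47 + 11*(6*(-1)) = -47 + 11*(-6) = -47 - 66 = -113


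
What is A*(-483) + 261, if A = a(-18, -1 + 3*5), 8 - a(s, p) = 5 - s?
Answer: 7506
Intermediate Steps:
a(s, p) = 3 + s (a(s, p) = 8 - (5 - s) = 8 + (-5 + s) = 3 + s)
A = -15 (A = 3 - 18 = -15)
A*(-483) + 261 = -15*(-483) + 261 = 7245 + 261 = 7506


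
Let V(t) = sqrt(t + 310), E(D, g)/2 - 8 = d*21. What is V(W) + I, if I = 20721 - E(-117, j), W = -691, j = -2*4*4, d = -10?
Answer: 21125 + I*sqrt(381) ≈ 21125.0 + 19.519*I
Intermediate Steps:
j = -32 (j = -8*4 = -32)
E(D, g) = -404 (E(D, g) = 16 + 2*(-10*21) = 16 + 2*(-210) = 16 - 420 = -404)
V(t) = sqrt(310 + t)
I = 21125 (I = 20721 - 1*(-404) = 20721 + 404 = 21125)
V(W) + I = sqrt(310 - 691) + 21125 = sqrt(-381) + 21125 = I*sqrt(381) + 21125 = 21125 + I*sqrt(381)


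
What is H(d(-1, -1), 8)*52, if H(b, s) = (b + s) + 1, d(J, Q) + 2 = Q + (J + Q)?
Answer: 208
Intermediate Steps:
d(J, Q) = -2 + J + 2*Q (d(J, Q) = -2 + (Q + (J + Q)) = -2 + (J + 2*Q) = -2 + J + 2*Q)
H(b, s) = 1 + b + s
H(d(-1, -1), 8)*52 = (1 + (-2 - 1 + 2*(-1)) + 8)*52 = (1 + (-2 - 1 - 2) + 8)*52 = (1 - 5 + 8)*52 = 4*52 = 208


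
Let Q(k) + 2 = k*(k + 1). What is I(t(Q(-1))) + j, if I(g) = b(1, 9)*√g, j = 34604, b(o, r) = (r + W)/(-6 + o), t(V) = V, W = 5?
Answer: 34604 - 14*I*√2/5 ≈ 34604.0 - 3.9598*I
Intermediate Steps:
Q(k) = -2 + k*(1 + k) (Q(k) = -2 + k*(k + 1) = -2 + k*(1 + k))
b(o, r) = (5 + r)/(-6 + o) (b(o, r) = (r + 5)/(-6 + o) = (5 + r)/(-6 + o))
I(g) = -14*√g/5 (I(g) = ((5 + 9)/(-6 + 1))*√g = (14/(-5))*√g = (-⅕*14)*√g = -14*√g/5)
I(t(Q(-1))) + j = -14*√(-2 - 1 + (-1)²)/5 + 34604 = -14*√(-2 - 1 + 1)/5 + 34604 = -14*I*√2/5 + 34604 = 34604 - 14*I*√2/5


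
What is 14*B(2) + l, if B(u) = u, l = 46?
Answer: 74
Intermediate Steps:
14*B(2) + l = 14*2 + 46 = 28 + 46 = 74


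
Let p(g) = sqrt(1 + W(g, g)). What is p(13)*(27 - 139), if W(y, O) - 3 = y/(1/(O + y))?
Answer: -336*sqrt(38) ≈ -2071.2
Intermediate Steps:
W(y, O) = 3 + y*(O + y) (W(y, O) = 3 + y/(1/(O + y)) = 3 + y*(O + y))
p(g) = sqrt(4 + 2*g**2) (p(g) = sqrt(1 + (3 + g**2 + g*g)) = sqrt(1 + (3 + g**2 + g**2)) = sqrt(1 + (3 + 2*g**2)) = sqrt(4 + 2*g**2))
p(13)*(27 - 139) = sqrt(4 + 2*13**2)*(27 - 139) = sqrt(4 + 2*169)*(-112) = sqrt(4 + 338)*(-112) = sqrt(342)*(-112) = (3*sqrt(38))*(-112) = -336*sqrt(38)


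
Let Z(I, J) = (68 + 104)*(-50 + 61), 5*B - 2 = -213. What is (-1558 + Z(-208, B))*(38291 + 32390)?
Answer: 23607454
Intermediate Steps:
B = -211/5 (B = ⅖ + (⅕)*(-213) = ⅖ - 213/5 = -211/5 ≈ -42.200)
Z(I, J) = 1892 (Z(I, J) = 172*11 = 1892)
(-1558 + Z(-208, B))*(38291 + 32390) = (-1558 + 1892)*(38291 + 32390) = 334*70681 = 23607454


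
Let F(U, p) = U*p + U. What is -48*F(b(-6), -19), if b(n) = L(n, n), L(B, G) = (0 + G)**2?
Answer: 31104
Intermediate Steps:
L(B, G) = G**2
b(n) = n**2
F(U, p) = U + U*p
-48*F(b(-6), -19) = -48*(-6)**2*(1 - 19) = -1728*(-18) = -48*(-648) = 31104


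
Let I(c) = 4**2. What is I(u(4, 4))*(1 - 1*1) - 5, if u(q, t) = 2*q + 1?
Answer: -5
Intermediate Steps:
u(q, t) = 1 + 2*q
I(c) = 16
I(u(4, 4))*(1 - 1*1) - 5 = 16*(1 - 1*1) - 5 = 16*(1 - 1) - 5 = 16*0 - 5 = 0 - 5 = -5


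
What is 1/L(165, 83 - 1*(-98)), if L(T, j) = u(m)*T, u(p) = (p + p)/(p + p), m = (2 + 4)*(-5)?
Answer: 1/165 ≈ 0.0060606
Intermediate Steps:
m = -30 (m = 6*(-5) = -30)
u(p) = 1 (u(p) = (2*p)/((2*p)) = (2*p)*(1/(2*p)) = 1)
L(T, j) = T (L(T, j) = 1*T = T)
1/L(165, 83 - 1*(-98)) = 1/165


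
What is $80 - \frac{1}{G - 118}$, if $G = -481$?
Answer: $\frac{47921}{599} \approx 80.002$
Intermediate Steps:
$80 - \frac{1}{G - 118} = 80 - \frac{1}{-481 - 118} = 80 - \frac{1}{-599} = 80 - - \frac{1}{599} = 80 + \frac{1}{599} = \frac{47921}{599}$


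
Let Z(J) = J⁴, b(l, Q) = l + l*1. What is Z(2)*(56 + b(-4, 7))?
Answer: 768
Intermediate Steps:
b(l, Q) = 2*l (b(l, Q) = l + l = 2*l)
Z(2)*(56 + b(-4, 7)) = 2⁴*(56 + 2*(-4)) = 16*(56 - 8) = 16*48 = 768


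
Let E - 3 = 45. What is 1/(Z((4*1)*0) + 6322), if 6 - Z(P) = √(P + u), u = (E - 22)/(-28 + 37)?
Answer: 28476/180196115 + 3*√26/360392230 ≈ 0.00015807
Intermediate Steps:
E = 48 (E = 3 + 45 = 48)
u = 26/9 (u = (48 - 22)/(-28 + 37) = 26/9 ≈ 2.8889)
Z(P) = 6 - √(26/9 + P) (Z(P) = 6 - √(P + 26/9) = 6 - √(26/9 + P))
1/(Z((4*1)*0) + 6322) = 1/((6 - √(26 + 9*((4*1)*0))/3) + 6322) = 1/((6 - √(26 + 9*(4*0))/3) + 6322) = 1/((6 - √(26 + 9*0)/3) + 6322) = 1/((6 - √(26 + 0)/3) + 6322) = 1/((6 - √26/3) + 6322) = 1/(6328 - √26/3)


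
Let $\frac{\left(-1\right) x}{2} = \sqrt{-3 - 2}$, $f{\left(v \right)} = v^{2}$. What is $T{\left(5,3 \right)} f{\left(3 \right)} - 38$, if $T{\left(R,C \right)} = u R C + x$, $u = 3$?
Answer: $367 - 18 i \sqrt{5} \approx 367.0 - 40.249 i$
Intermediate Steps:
$x = - 2 i \sqrt{5}$ ($x = - 2 \sqrt{-3 - 2} = - 2 \sqrt{-5} = - 2 i \sqrt{5} \approx - 4.4721 i$)
$T{\left(R,C \right)} = - 2 i \sqrt{5} + 3 C R$ ($T{\left(R,C \right)} = 3 R C - 2 i \sqrt{5} = 3 C R - 2 i \sqrt{5} = - 2 i \sqrt{5} + 3 C R$)
$T{\left(5,3 \right)} f{\left(3 \right)} - 38 = \left(- 2 i \sqrt{5} + 3 \cdot 3 \cdot 5\right) 3^{2} - 38 = \left(- 2 i \sqrt{5} + 45\right) 9 - 38 = \left(45 - 2 i \sqrt{5}\right) 9 - 38 = \left(405 - 18 i \sqrt{5}\right) - 38 = 367 - 18 i \sqrt{5}$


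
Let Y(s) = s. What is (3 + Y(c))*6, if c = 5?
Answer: 48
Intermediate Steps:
(3 + Y(c))*6 = (3 + 5)*6 = 8*6 = 48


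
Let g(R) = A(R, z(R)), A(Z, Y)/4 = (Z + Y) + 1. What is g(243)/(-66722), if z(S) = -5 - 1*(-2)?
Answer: -482/33361 ≈ -0.014448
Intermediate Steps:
z(S) = -3 (z(S) = -5 + 2 = -3)
A(Z, Y) = 4 + 4*Y + 4*Z (A(Z, Y) = 4*((Z + Y) + 1) = 4*((Y + Z) + 1) = 4*(1 + Y + Z) = 4 + 4*Y + 4*Z)
g(R) = -8 + 4*R (g(R) = 4 + 4*(-3) + 4*R = 4 - 12 + 4*R = -8 + 4*R)
g(243)/(-66722) = (-8 + 4*243)/(-66722) = (-8 + 972)*(-1/66722) = 964*(-1/66722) = -482/33361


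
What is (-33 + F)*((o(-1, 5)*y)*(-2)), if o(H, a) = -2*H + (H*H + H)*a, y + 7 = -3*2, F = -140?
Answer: -8996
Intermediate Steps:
y = -13 (y = -7 - 3*2 = -7 - 6 = -13)
o(H, a) = -2*H + a*(H + H²) (o(H, a) = -2*H + (H² + H)*a = -2*H + (H + H²)*a = -2*H + a*(H + H²))
(-33 + F)*((o(-1, 5)*y)*(-2)) = (-33 - 140)*((-(-2 + 5 - 1*5)*(-13))*(-2)) = -173*-(-2 + 5 - 5)*(-13)*(-2) = -173*-1*(-2)*(-13)*(-2) = -173*2*(-13)*(-2) = -(-4498)*(-2) = -173*52 = -8996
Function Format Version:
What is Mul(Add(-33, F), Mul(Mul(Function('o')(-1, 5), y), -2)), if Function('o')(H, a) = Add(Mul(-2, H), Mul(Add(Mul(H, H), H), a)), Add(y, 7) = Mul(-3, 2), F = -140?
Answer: -8996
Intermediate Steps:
y = -13 (y = Add(-7, Mul(-3, 2)) = Add(-7, -6) = -13)
Function('o')(H, a) = Add(Mul(-2, H), Mul(a, Add(H, Pow(H, 2)))) (Function('o')(H, a) = Add(Mul(-2, H), Mul(Add(Pow(H, 2), H), a)) = Add(Mul(-2, H), Mul(Add(H, Pow(H, 2)), a)) = Add(Mul(-2, H), Mul(a, Add(H, Pow(H, 2)))))
Mul(Add(-33, F), Mul(Mul(Function('o')(-1, 5), y), -2)) = Mul(Add(-33, -140), Mul(Mul(Mul(-1, Add(-2, 5, Mul(-1, 5))), -13), -2)) = Mul(-173, Mul(Mul(Mul(-1, Add(-2, 5, -5)), -13), -2)) = Mul(-173, Mul(Mul(Mul(-1, -2), -13), -2)) = Mul(-173, Mul(Mul(2, -13), -2)) = Mul(-173, Mul(-26, -2)) = Mul(-173, 52) = -8996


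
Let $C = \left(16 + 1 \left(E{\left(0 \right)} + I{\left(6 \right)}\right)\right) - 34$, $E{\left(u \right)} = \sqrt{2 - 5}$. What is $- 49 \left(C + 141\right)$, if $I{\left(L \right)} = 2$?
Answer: $-6125 - 49 i \sqrt{3} \approx -6125.0 - 84.87 i$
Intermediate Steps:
$E{\left(u \right)} = i \sqrt{3}$ ($E{\left(u \right)} = \sqrt{-3} = i \sqrt{3}$)
$C = -16 + i \sqrt{3}$ ($C = \left(16 + 1 \left(i \sqrt{3} + 2\right)\right) - 34 = \left(16 + 1 \left(2 + i \sqrt{3}\right)\right) - 34 = \left(16 + \left(2 + i \sqrt{3}\right)\right) - 34 = \left(18 + i \sqrt{3}\right) - 34 = -16 + i \sqrt{3} \approx -16.0 + 1.732 i$)
$- 49 \left(C + 141\right) = - 49 \left(\left(-16 + i \sqrt{3}\right) + 141\right) = - 49 \left(125 + i \sqrt{3}\right) = -6125 - 49 i \sqrt{3}$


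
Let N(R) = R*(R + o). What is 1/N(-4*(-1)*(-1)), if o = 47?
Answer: -1/172 ≈ -0.0058140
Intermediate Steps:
N(R) = R*(47 + R) (N(R) = R*(R + 47) = R*(47 + R))
1/N(-4*(-1)*(-1)) = 1/((-4*(-1)*(-1))*(47 - 4*(-1)*(-1))) = 1/((-(-4)*(-1))*(47 - (-4)*(-1))) = 1/((-1*4)*(47 - 1*4)) = 1/(-4*(47 - 4)) = 1/(-4*43) = 1/(-172) = -1/172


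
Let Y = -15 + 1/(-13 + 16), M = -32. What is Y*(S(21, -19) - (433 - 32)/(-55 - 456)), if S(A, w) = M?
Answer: 233948/511 ≈ 457.82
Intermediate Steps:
S(A, w) = -32
Y = -44/3 (Y = -15 + 1/3 = -15 + ⅓ = -44/3 ≈ -14.667)
Y*(S(21, -19) - (433 - 32)/(-55 - 456)) = -44*(-32 - (433 - 32)/(-55 - 456))/3 = -44*(-32 - 401/(-511))/3 = -44*(-32 - 401*(-1)/511)/3 = -44*(-32 - 1*(-401/511))/3 = -44*(-32 + 401/511)/3 = -44/3*(-15951/511) = 233948/511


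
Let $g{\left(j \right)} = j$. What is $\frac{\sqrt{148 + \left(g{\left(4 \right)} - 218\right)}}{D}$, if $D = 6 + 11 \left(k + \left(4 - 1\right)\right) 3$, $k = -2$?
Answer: $\frac{i \sqrt{66}}{39} \approx 0.20831 i$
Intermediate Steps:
$D = 39$ ($D = 6 + 11 \left(-2 + \left(4 - 1\right)\right) 3 = 6 + 11 \left(-2 + 3\right) 3 = 6 + 11 \cdot 1 \cdot 3 = 6 + 11 \cdot 3 = 6 + 33 = 39$)
$\frac{\sqrt{148 + \left(g{\left(4 \right)} - 218\right)}}{D} = \frac{\sqrt{148 + \left(4 - 218\right)}}{39} = \sqrt{148 + \left(4 - 218\right)} \frac{1}{39} = \sqrt{148 - 214} \cdot \frac{1}{39} = \sqrt{-66} \cdot \frac{1}{39} = i \sqrt{66} \cdot \frac{1}{39} = \frac{i \sqrt{66}}{39}$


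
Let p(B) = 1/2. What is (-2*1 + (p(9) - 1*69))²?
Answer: 19881/4 ≈ 4970.3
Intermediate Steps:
p(B) = ½
(-2*1 + (p(9) - 1*69))² = (-2*1 + (½ - 1*69))² = (-2 + (½ - 69))² = (-2 - 137/2)² = (-141/2)² = 19881/4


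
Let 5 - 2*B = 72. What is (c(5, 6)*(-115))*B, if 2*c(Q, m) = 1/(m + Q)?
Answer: 7705/44 ≈ 175.11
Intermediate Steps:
c(Q, m) = 1/(2*(Q + m)) (c(Q, m) = 1/(2*(m + Q)) = 1/(2*(Q + m)))
B = -67/2 (B = 5/2 - ½*72 = 5/2 - 36 = -67/2 ≈ -33.500)
(c(5, 6)*(-115))*B = ((1/(2*(5 + 6)))*(-115))*(-67/2) = (((½)/11)*(-115))*(-67/2) = (((½)*(1/11))*(-115))*(-67/2) = ((1/22)*(-115))*(-67/2) = -115/22*(-67/2) = 7705/44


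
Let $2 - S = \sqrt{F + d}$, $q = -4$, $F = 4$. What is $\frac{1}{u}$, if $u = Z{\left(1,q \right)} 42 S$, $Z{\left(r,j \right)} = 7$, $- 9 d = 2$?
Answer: $\frac{3}{98} + \frac{\sqrt{34}}{196} \approx 0.060362$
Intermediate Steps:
$d = - \frac{2}{9}$ ($d = \left(- \frac{1}{9}\right) 2 = - \frac{2}{9} \approx -0.22222$)
$S = 2 - \frac{\sqrt{34}}{3}$ ($S = 2 - \sqrt{4 - \frac{2}{9}} = 2 - \sqrt{\frac{34}{9}} = 2 - \frac{\sqrt{34}}{3} \approx 0.056349$)
$u = 588 - 98 \sqrt{34}$ ($u = 7 \cdot 42 \left(2 - \frac{\sqrt{34}}{3}\right) = 294 \left(2 - \frac{\sqrt{34}}{3}\right) = 588 - 98 \sqrt{34} \approx 16.567$)
$\frac{1}{u} = \frac{1}{588 - 98 \sqrt{34}}$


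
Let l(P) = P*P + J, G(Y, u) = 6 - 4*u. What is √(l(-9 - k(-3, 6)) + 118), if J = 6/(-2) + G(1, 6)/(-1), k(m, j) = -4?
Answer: √158 ≈ 12.570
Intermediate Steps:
J = 15 (J = 6/(-2) + (6 - 4*6)/(-1) = 6*(-½) + (6 - 24)*(-1) = -3 - 18*(-1) = -3 + 18 = 15)
l(P) = 15 + P² (l(P) = P*P + 15 = P² + 15 = 15 + P²)
√(l(-9 - k(-3, 6)) + 118) = √((15 + (-9 - 1*(-4))²) + 118) = √((15 + (-9 + 4)²) + 118) = √((15 + (-5)²) + 118) = √((15 + 25) + 118) = √(40 + 118) = √158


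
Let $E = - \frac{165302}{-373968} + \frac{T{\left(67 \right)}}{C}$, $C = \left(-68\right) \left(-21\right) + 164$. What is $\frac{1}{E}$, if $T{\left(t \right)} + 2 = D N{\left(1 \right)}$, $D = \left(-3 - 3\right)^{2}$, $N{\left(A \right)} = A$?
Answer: $\frac{37209816}{17242231} \approx 2.1581$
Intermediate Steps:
$C = 1592$ ($C = 1428 + 164 = 1592$)
$D = 36$ ($D = \left(-6\right)^{2} = 36$)
$T{\left(t \right)} = 34$ ($T{\left(t \right)} = -2 + 36 \cdot 1 = -2 + 36 = 34$)
$E = \frac{17242231}{37209816}$ ($E = - \frac{165302}{-373968} + \frac{34}{1592} = \left(-165302\right) \left(- \frac{1}{373968}\right) + 34 \cdot \frac{1}{1592} = \frac{82651}{186984} + \frac{17}{796} = \frac{17242231}{37209816} \approx 0.46338$)
$\frac{1}{E} = \frac{1}{\frac{17242231}{37209816}} = \frac{37209816}{17242231}$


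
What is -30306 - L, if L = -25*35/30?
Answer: -181661/6 ≈ -30277.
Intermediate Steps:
L = -175/6 (L = -875*1/30 = -175/6 ≈ -29.167)
-30306 - L = -30306 - 1*(-175/6) = -30306 + 175/6 = -181661/6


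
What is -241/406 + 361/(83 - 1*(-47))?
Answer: 28809/13195 ≈ 2.1833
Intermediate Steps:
-241/406 + 361/(83 - 1*(-47)) = -241*1/406 + 361/(83 + 47) = -241/406 + 361/130 = 28809/13195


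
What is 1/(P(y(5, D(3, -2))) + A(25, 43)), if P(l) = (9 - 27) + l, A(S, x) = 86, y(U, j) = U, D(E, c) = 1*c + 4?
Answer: 1/73 ≈ 0.013699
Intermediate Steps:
D(E, c) = 4 + c (D(E, c) = c + 4 = 4 + c)
P(l) = -18 + l
1/(P(y(5, D(3, -2))) + A(25, 43)) = 1/((-18 + 5) + 86) = 1/(-13 + 86) = 1/73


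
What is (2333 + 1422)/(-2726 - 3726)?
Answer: -3755/6452 ≈ -0.58199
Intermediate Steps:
(2333 + 1422)/(-2726 - 3726) = 3755/(-6452) = 3755*(-1/6452) = -3755/6452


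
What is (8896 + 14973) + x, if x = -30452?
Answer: -6583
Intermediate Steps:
(8896 + 14973) + x = (8896 + 14973) - 30452 = 23869 - 30452 = -6583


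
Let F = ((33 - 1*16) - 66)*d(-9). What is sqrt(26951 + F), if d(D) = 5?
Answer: sqrt(26706) ≈ 163.42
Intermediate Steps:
F = -245 (F = ((33 - 1*16) - 66)*5 = ((33 - 16) - 66)*5 = (17 - 66)*5 = -49*5 = -245)
sqrt(26951 + F) = sqrt(26951 - 245) = sqrt(26706)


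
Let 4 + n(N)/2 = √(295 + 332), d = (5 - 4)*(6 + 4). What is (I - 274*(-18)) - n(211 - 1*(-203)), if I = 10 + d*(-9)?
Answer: 4860 - 2*√627 ≈ 4809.9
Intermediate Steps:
d = 10 (d = 1*10 = 10)
I = -80 (I = 10 + 10*(-9) = 10 - 90 = -80)
n(N) = -8 + 2*√627 (n(N) = -8 + 2*√(295 + 332) = -8 + 2*√627)
(I - 274*(-18)) - n(211 - 1*(-203)) = (-80 - 274*(-18)) - (-8 + 2*√627) = (-80 + 4932) + (8 - 2*√627) = 4852 + (8 - 2*√627) = 4860 - 2*√627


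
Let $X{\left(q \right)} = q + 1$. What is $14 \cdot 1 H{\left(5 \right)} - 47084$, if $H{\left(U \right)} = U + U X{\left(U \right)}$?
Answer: $-46594$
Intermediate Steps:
$X{\left(q \right)} = 1 + q$
$H{\left(U \right)} = U + U \left(1 + U\right)$
$14 \cdot 1 H{\left(5 \right)} - 47084 = 14 \cdot 1 \cdot 5 \left(2 + 5\right) - 47084 = 14 \cdot 5 \cdot 7 - 47084 = 14 \cdot 35 - 47084 = 490 - 47084 = -46594$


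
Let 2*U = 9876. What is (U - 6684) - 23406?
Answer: -25152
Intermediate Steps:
U = 4938 (U = (1/2)*9876 = 4938)
(U - 6684) - 23406 = (4938 - 6684) - 23406 = -1746 - 23406 = -25152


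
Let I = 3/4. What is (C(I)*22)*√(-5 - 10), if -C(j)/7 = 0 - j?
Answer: 231*I*√15/2 ≈ 447.33*I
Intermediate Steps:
I = ¾ (I = 3*(¼) = ¾ ≈ 0.75000)
C(j) = 7*j (C(j) = -7*(0 - j) = -(-7)*j = 7*j)
(C(I)*22)*√(-5 - 10) = ((7*(¾))*22)*√(-5 - 10) = ((21/4)*22)*√(-15) = 231*(I*√15)/2 = 231*I*√15/2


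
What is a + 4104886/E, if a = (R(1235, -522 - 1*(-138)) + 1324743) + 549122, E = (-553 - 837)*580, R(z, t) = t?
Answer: 755198138657/403100 ≈ 1.8735e+6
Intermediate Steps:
E = -806200 (E = -1390*580 = -806200)
a = 1873481 (a = ((-522 - 1*(-138)) + 1324743) + 549122 = ((-522 + 138) + 1324743) + 549122 = (-384 + 1324743) + 549122 = 1324359 + 549122 = 1873481)
a + 4104886/E = 1873481 + 4104886/(-806200) = 1873481 + 4104886*(-1/806200) = 1873481 - 2052443/403100 = 755198138657/403100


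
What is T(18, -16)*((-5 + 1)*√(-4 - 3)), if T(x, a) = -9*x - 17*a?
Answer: -440*I*√7 ≈ -1164.1*I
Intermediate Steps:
T(x, a) = -17*a - 9*x
T(18, -16)*((-5 + 1)*√(-4 - 3)) = (-17*(-16) - 9*18)*((-5 + 1)*√(-4 - 3)) = (272 - 162)*(-4*I*√7) = 110*(-4*I*√7) = -440*I*√7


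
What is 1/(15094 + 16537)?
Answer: 1/31631 ≈ 3.1615e-5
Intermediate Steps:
1/(15094 + 16537) = 1/31631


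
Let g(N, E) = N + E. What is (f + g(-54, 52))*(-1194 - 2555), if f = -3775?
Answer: 14159973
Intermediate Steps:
g(N, E) = E + N
(f + g(-54, 52))*(-1194 - 2555) = (-3775 + (52 - 54))*(-1194 - 2555) = (-3775 - 2)*(-3749) = -3777*(-3749) = 14159973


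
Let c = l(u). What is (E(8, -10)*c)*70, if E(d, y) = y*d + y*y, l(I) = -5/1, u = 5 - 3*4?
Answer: -7000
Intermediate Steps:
u = -7 (u = 5 - 12 = -7)
l(I) = -5 (l(I) = -5*1 = -5)
c = -5
E(d, y) = y**2 + d*y (E(d, y) = d*y + y**2 = y**2 + d*y)
(E(8, -10)*c)*70 = (-10*(8 - 10)*(-5))*70 = (-10*(-2)*(-5))*70 = (20*(-5))*70 = -100*70 = -7000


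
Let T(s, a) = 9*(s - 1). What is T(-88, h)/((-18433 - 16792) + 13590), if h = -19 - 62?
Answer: 801/21635 ≈ 0.037023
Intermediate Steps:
h = -81
T(s, a) = -9 + 9*s (T(s, a) = 9*(-1 + s) = -9 + 9*s)
T(-88, h)/((-18433 - 16792) + 13590) = (-9 + 9*(-88))/((-18433 - 16792) + 13590) = (-9 - 792)/(-35225 + 13590) = -801/(-21635) = -801*(-1/21635) = 801/21635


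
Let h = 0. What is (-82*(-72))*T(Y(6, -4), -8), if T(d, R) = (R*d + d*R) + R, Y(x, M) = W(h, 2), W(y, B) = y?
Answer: -47232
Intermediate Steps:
Y(x, M) = 0
T(d, R) = R + 2*R*d (T(d, R) = (R*d + R*d) + R = 2*R*d + R = R + 2*R*d)
(-82*(-72))*T(Y(6, -4), -8) = (-82*(-72))*(-8*(1 + 2*0)) = 5904*(-8*(1 + 0)) = 5904*(-8*1) = 5904*(-8) = -47232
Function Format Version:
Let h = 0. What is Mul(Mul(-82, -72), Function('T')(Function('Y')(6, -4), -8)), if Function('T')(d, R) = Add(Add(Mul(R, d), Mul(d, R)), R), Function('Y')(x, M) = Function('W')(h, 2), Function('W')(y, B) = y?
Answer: -47232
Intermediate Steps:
Function('Y')(x, M) = 0
Function('T')(d, R) = Add(R, Mul(2, R, d)) (Function('T')(d, R) = Add(Add(Mul(R, d), Mul(R, d)), R) = Add(Mul(2, R, d), R) = Add(R, Mul(2, R, d)))
Mul(Mul(-82, -72), Function('T')(Function('Y')(6, -4), -8)) = Mul(Mul(-82, -72), Mul(-8, Add(1, Mul(2, 0)))) = Mul(5904, Mul(-8, Add(1, 0))) = Mul(5904, Mul(-8, 1)) = Mul(5904, -8) = -47232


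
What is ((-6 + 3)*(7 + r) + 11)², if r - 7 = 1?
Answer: 1156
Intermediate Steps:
r = 8 (r = 7 + 1 = 8)
((-6 + 3)*(7 + r) + 11)² = ((-6 + 3)*(7 + 8) + 11)² = (-3*15 + 11)² = (-45 + 11)² = (-34)² = 1156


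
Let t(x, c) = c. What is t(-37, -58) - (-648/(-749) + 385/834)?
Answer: -37059425/624666 ≈ -59.327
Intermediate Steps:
t(-37, -58) - (-648/(-749) + 385/834) = -58 - (-648/(-749) + 385/834) = -58 - (-648*(-1/749) + 385*(1/834)) = -58 - (648/749 + 385/834) = -58 - 1*828797/624666 = -58 - 828797/624666 = -37059425/624666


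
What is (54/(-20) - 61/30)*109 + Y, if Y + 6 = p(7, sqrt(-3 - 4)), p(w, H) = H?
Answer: -7829/15 + I*sqrt(7) ≈ -521.93 + 2.6458*I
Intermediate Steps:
Y = -6 + I*sqrt(7) (Y = -6 + sqrt(-3 - 4) = -6 + sqrt(-7) = -6 + I*sqrt(7) ≈ -6.0 + 2.6458*I)
(54/(-20) - 61/30)*109 + Y = (54/(-20) - 61/30)*109 + (-6 + I*sqrt(7)) = (54*(-1/20) - 61*1/30)*109 + (-6 + I*sqrt(7)) = (-27/10 - 61/30)*109 + (-6 + I*sqrt(7)) = -71/15*109 + (-6 + I*sqrt(7)) = -7739/15 + (-6 + I*sqrt(7)) = -7829/15 + I*sqrt(7)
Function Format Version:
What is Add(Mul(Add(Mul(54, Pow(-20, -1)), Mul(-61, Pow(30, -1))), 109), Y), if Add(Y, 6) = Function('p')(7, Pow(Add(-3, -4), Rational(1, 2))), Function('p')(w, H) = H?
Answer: Add(Rational(-7829, 15), Mul(I, Pow(7, Rational(1, 2)))) ≈ Add(-521.93, Mul(2.6458, I))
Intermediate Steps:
Y = Add(-6, Mul(I, Pow(7, Rational(1, 2)))) (Y = Add(-6, Pow(Add(-3, -4), Rational(1, 2))) = Add(-6, Pow(-7, Rational(1, 2))) = Add(-6, Mul(I, Pow(7, Rational(1, 2)))) ≈ Add(-6.0000, Mul(2.6458, I)))
Add(Mul(Add(Mul(54, Pow(-20, -1)), Mul(-61, Pow(30, -1))), 109), Y) = Add(Mul(Add(Mul(54, Pow(-20, -1)), Mul(-61, Pow(30, -1))), 109), Add(-6, Mul(I, Pow(7, Rational(1, 2))))) = Add(Mul(Add(Mul(54, Rational(-1, 20)), Mul(-61, Rational(1, 30))), 109), Add(-6, Mul(I, Pow(7, Rational(1, 2))))) = Add(Mul(Add(Rational(-27, 10), Rational(-61, 30)), 109), Add(-6, Mul(I, Pow(7, Rational(1, 2))))) = Add(Mul(Rational(-71, 15), 109), Add(-6, Mul(I, Pow(7, Rational(1, 2))))) = Add(Rational(-7739, 15), Add(-6, Mul(I, Pow(7, Rational(1, 2))))) = Add(Rational(-7829, 15), Mul(I, Pow(7, Rational(1, 2))))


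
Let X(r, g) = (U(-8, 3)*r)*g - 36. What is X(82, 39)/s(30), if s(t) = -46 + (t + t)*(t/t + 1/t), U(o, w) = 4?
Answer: 3189/4 ≈ 797.25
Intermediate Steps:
s(t) = -46 + 2*t*(1 + 1/t) (s(t) = -46 + (2*t)*(1 + 1/t) = -46 + 2*t*(1 + 1/t))
X(r, g) = -36 + 4*g*r (X(r, g) = (4*r)*g - 36 = 4*g*r - 36 = -36 + 4*g*r)
X(82, 39)/s(30) = (-36 + 4*39*82)/(-44 + 2*30) = (-36 + 12792)/(-44 + 60) = 12756/16 = 12756*(1/16) = 3189/4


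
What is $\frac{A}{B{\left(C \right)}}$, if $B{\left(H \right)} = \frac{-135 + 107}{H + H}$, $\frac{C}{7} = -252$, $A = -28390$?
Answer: $-3577140$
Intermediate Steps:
$C = -1764$ ($C = 7 \left(-252\right) = -1764$)
$B{\left(H \right)} = - \frac{14}{H}$ ($B{\left(H \right)} = - \frac{28}{2 H} = - 28 \frac{1}{2 H} = - \frac{14}{H}$)
$\frac{A}{B{\left(C \right)}} = - \frac{28390}{\left(-14\right) \frac{1}{-1764}} = - \frac{28390}{\left(-14\right) \left(- \frac{1}{1764}\right)} = - 28390 \frac{1}{\frac{1}{126}} = \left(-28390\right) 126 = -3577140$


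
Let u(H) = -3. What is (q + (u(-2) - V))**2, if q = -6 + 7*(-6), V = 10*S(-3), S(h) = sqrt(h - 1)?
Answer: 2201 + 2040*I ≈ 2201.0 + 2040.0*I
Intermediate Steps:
S(h) = sqrt(-1 + h)
V = 20*I (V = 10*sqrt(-1 - 3) = 10*sqrt(-4) = 10*(2*I) = 20*I ≈ 20.0*I)
q = -48 (q = -6 - 42 = -48)
(q + (u(-2) - V))**2 = (-48 + (-3 - 20*I))**2 = (-51 - 20*I)**2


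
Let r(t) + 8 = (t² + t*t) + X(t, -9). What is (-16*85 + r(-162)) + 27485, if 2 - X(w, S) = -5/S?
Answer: 707458/9 ≈ 78607.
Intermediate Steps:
X(w, S) = 2 + 5/S (X(w, S) = 2 - (-5)/S = 2 + 5/S)
r(t) = -59/9 + 2*t² (r(t) = -8 + ((t² + t*t) + (2 + 5/(-9))) = -8 + ((t² + t²) + (2 + 5*(-⅑))) = -8 + (2*t² + (2 - 5/9)) = -8 + (2*t² + 13/9) = -8 + (13/9 + 2*t²) = -59/9 + 2*t²)
(-16*85 + r(-162)) + 27485 = (-16*85 + (-59/9 + 2*(-162)²)) + 27485 = (-1360 + (-59/9 + 2*26244)) + 27485 = (-1360 + (-59/9 + 52488)) + 27485 = (-1360 + 472333/9) + 27485 = 460093/9 + 27485 = 707458/9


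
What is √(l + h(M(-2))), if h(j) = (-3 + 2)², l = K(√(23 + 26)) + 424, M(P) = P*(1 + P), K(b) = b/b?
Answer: √426 ≈ 20.640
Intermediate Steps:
K(b) = 1
l = 425 (l = 1 + 424 = 425)
h(j) = 1 (h(j) = (-1)² = 1)
√(l + h(M(-2))) = √(425 + 1) = √426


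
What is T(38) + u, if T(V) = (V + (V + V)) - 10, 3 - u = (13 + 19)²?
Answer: -917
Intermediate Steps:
u = -1021 (u = 3 - (13 + 19)² = 3 - 1*32² = 3 - 1*1024 = 3 - 1024 = -1021)
T(V) = -10 + 3*V (T(V) = (V + 2*V) - 10 = 3*V - 10 = -10 + 3*V)
T(38) + u = (-10 + 3*38) - 1021 = (-10 + 114) - 1021 = 104 - 1021 = -917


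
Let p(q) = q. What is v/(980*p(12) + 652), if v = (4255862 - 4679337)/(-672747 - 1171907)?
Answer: 423475/22895845448 ≈ 1.8496e-5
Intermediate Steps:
v = 423475/1844654 (v = -423475/(-1844654) = -423475*(-1/1844654) = 423475/1844654 ≈ 0.22957)
v/(980*p(12) + 652) = 423475/(1844654*(980*12 + 652)) = 423475/(1844654*(11760 + 652)) = (423475/1844654)/12412 = (423475/1844654)*(1/12412) = 423475/22895845448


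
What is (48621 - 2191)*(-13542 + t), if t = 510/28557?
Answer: -5985111523040/9519 ≈ -6.2875e+8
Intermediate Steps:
t = 170/9519 (t = 510*(1/28557) = 170/9519 ≈ 0.017859)
(48621 - 2191)*(-13542 + t) = (48621 - 2191)*(-13542 + 170/9519) = 46430*(-128906128/9519) = -5985111523040/9519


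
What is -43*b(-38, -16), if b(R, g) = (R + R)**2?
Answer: -248368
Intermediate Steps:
b(R, g) = 4*R**2 (b(R, g) = (2*R)**2 = 4*R**2)
-43*b(-38, -16) = -172*(-38)**2 = -172*1444 = -43*5776 = -248368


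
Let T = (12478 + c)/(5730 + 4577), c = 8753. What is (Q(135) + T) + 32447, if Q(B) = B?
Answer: 335843905/10307 ≈ 32584.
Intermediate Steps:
T = 21231/10307 (T = (12478 + 8753)/(5730 + 4577) = 21231/10307 ≈ 2.0599)
(Q(135) + T) + 32447 = (135 + 21231/10307) + 32447 = 1412676/10307 + 32447 = 335843905/10307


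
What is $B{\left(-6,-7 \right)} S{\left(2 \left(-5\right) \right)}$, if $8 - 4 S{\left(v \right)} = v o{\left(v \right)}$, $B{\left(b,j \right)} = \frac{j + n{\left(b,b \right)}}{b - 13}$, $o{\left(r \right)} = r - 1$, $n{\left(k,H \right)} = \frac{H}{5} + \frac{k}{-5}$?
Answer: $- \frac{357}{38} \approx -9.3947$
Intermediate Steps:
$n{\left(k,H \right)} = - \frac{k}{5} + \frac{H}{5}$ ($n{\left(k,H \right)} = H \frac{1}{5} + k \left(- \frac{1}{5}\right) = \frac{H}{5} - \frac{k}{5} = - \frac{k}{5} + \frac{H}{5}$)
$o{\left(r \right)} = -1 + r$
$B{\left(b,j \right)} = \frac{j}{-13 + b}$ ($B{\left(b,j \right)} = \frac{j + \left(- \frac{b}{5} + \frac{b}{5}\right)}{b - 13} = \frac{j + 0}{-13 + b} = \frac{j}{-13 + b}$)
$S{\left(v \right)} = 2 - \frac{v \left(-1 + v\right)}{4}$
$B{\left(-6,-7 \right)} S{\left(2 \left(-5\right) \right)} = - \frac{7}{-13 - 6} \left(2 - \frac{2 \left(-5\right) \left(-1 + 2 \left(-5\right)\right)}{4}\right) = - \frac{7}{-19} \left(2 - - \frac{5 \left(-1 - 10\right)}{2}\right) = \left(-7\right) \left(- \frac{1}{19}\right) \left(2 - \left(- \frac{5}{2}\right) \left(-11\right)\right) = \frac{7 \left(2 - \frac{55}{2}\right)}{19} = \frac{7}{19} \left(- \frac{51}{2}\right) = - \frac{357}{38}$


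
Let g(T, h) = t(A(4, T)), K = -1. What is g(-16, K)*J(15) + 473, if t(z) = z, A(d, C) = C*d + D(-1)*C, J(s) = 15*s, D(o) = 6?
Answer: -35527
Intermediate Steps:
A(d, C) = 6*C + C*d (A(d, C) = C*d + 6*C = 6*C + C*d)
g(T, h) = 10*T (g(T, h) = T*(6 + 4) = T*10 = 10*T)
g(-16, K)*J(15) + 473 = (10*(-16))*(15*15) + 473 = -160*225 + 473 = -36000 + 473 = -35527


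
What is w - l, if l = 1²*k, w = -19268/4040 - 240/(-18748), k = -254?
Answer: 1179886301/4733870 ≈ 249.24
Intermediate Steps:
w = -22516679/4733870 (w = -19268*1/4040 - 240*(-1/18748) = -4817/1010 + 60/4687 = -22516679/4733870 ≈ -4.7565)
l = -254 (l = 1²*(-254) = 1*(-254) = -254)
w - l = -22516679/4733870 - 1*(-254) = -22516679/4733870 + 254 = 1179886301/4733870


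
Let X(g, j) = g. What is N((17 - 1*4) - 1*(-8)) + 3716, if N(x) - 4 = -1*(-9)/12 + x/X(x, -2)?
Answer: 14887/4 ≈ 3721.8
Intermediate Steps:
N(x) = 23/4 (N(x) = 4 + (-1*(-9)/12 + x/x) = 4 + (9*(1/12) + 1) = 4 + (¾ + 1) = 4 + 7/4 = 23/4)
N((17 - 1*4) - 1*(-8)) + 3716 = 23/4 + 3716 = 14887/4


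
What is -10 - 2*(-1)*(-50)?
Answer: -110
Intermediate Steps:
-10 - 2*(-1)*(-50) = -10 + 2*(-50) = -10 - 100 = -110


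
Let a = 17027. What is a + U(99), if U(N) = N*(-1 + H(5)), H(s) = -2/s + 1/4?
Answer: 338263/20 ≈ 16913.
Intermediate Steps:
H(s) = ¼ - 2/s (H(s) = -2/s + 1*(¼) = -2/s + ¼ = ¼ - 2/s)
U(N) = -23*N/20 (U(N) = N*(-1 + (¼)*(-8 + 5)/5) = N*(-1 + (¼)*(⅕)*(-3)) = N*(-1 - 3/20) = N*(-23/20) = -23*N/20)
a + U(99) = 17027 - 23/20*99 = 17027 - 2277/20 = 338263/20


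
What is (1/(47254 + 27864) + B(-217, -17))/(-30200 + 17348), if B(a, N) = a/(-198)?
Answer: -4075201/47788118532 ≈ -8.5276e-5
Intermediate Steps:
B(a, N) = -a/198 (B(a, N) = a*(-1/198) = -a/198)
(1/(47254 + 27864) + B(-217, -17))/(-30200 + 17348) = (1/(47254 + 27864) - 1/198*(-217))/(-30200 + 17348) = (1/75118 + 217/198)/(-12852) = (1/75118 + 217/198)*(-1/12852) = (4075201/3718341)*(-1/12852) = -4075201/47788118532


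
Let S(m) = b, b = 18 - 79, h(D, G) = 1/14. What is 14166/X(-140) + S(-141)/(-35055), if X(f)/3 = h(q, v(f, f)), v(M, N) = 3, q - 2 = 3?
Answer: 2317416001/35055 ≈ 66108.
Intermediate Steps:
q = 5 (q = 2 + 3 = 5)
h(D, G) = 1/14
X(f) = 3/14 (X(f) = 3*(1/14) = 3/14)
b = -61
S(m) = -61
14166/X(-140) + S(-141)/(-35055) = 14166/(3/14) - 61/(-35055) = 14166*(14/3) - 61*(-1/35055) = 66108 + 61/35055 = 2317416001/35055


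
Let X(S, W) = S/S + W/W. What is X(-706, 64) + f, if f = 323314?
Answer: 323316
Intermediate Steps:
X(S, W) = 2 (X(S, W) = 1 + 1 = 2)
X(-706, 64) + f = 2 + 323314 = 323316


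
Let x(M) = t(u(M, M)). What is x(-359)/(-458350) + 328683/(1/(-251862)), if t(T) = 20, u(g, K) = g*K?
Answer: -3794347701287912/45835 ≈ -8.2783e+10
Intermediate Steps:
u(g, K) = K*g
x(M) = 20
x(-359)/(-458350) + 328683/(1/(-251862)) = 20/(-458350) + 328683/(1/(-251862)) = 20*(-1/458350) + 328683/(-1/251862) = -2/45835 + 328683*(-251862) = -2/45835 - 82782757746 = -3794347701287912/45835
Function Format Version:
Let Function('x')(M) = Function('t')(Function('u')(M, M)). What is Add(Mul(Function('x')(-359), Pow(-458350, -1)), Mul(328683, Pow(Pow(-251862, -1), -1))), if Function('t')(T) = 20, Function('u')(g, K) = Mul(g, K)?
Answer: Rational(-3794347701287912, 45835) ≈ -8.2783e+10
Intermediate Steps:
Function('u')(g, K) = Mul(K, g)
Function('x')(M) = 20
Add(Mul(Function('x')(-359), Pow(-458350, -1)), Mul(328683, Pow(Pow(-251862, -1), -1))) = Add(Mul(20, Pow(-458350, -1)), Mul(328683, Pow(Pow(-251862, -1), -1))) = Add(Mul(20, Rational(-1, 458350)), Mul(328683, Pow(Rational(-1, 251862), -1))) = Add(Rational(-2, 45835), Mul(328683, -251862)) = Add(Rational(-2, 45835), -82782757746) = Rational(-3794347701287912, 45835)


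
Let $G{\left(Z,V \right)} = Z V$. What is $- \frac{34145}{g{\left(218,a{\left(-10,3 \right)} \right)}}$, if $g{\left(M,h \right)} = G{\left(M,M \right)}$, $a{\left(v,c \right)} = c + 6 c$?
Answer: $- \frac{34145}{47524} \approx -0.71848$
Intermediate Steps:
$a{\left(v,c \right)} = 7 c$
$G{\left(Z,V \right)} = V Z$
$g{\left(M,h \right)} = M^{2}$ ($g{\left(M,h \right)} = M M = M^{2}$)
$- \frac{34145}{g{\left(218,a{\left(-10,3 \right)} \right)}} = - \frac{34145}{218^{2}} = - \frac{34145}{47524}$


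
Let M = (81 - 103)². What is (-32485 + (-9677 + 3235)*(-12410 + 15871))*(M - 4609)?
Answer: 92104018875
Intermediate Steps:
M = 484 (M = (-22)² = 484)
(-32485 + (-9677 + 3235)*(-12410 + 15871))*(M - 4609) = (-32485 + (-9677 + 3235)*(-12410 + 15871))*(484 - 4609) = (-32485 - 6442*3461)*(-4125) = (-32485 - 22295762)*(-4125) = -22328247*(-4125) = 92104018875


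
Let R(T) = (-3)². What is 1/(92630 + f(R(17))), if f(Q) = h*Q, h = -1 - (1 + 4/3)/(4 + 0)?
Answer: 4/370463 ≈ 1.0797e-5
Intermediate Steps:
h = -19/12 (h = -1 - (1 + 4*(⅓))/4 = -1 - (1 + 4/3)/4 = -1 - 7/(3*4) = -1 - 1*7/12 = -1 - 7/12 = -19/12 ≈ -1.5833)
R(T) = 9
f(Q) = -19*Q/12
1/(92630 + f(R(17))) = 1/(92630 - 19/12*9) = 1/(92630 - 57/4) = 1/(370463/4) = 4/370463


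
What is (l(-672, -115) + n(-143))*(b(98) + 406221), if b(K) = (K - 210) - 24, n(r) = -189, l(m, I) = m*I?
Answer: 31305498735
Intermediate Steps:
l(m, I) = I*m
b(K) = -234 + K (b(K) = (-210 + K) - 24 = -234 + K)
(l(-672, -115) + n(-143))*(b(98) + 406221) = (-115*(-672) - 189)*((-234 + 98) + 406221) = (77280 - 189)*(-136 + 406221) = 77091*406085 = 31305498735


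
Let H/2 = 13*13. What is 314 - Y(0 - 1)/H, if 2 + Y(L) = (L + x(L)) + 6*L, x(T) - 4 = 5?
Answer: 314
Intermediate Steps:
x(T) = 9 (x(T) = 4 + 5 = 9)
H = 338 (H = 2*(13*13) = 2*169 = 338)
Y(L) = 7 + 7*L (Y(L) = -2 + ((L + 9) + 6*L) = -2 + ((9 + L) + 6*L) = -2 + (9 + 7*L) = 7 + 7*L)
314 - Y(0 - 1)/H = 314 - (7 + 7*(0 - 1))/338 = 314 - (7 + 7*(-1))/338 = 314 - (7 - 7)/338 = 314 - 0/338 = 314 - 1*0 = 314 + 0 = 314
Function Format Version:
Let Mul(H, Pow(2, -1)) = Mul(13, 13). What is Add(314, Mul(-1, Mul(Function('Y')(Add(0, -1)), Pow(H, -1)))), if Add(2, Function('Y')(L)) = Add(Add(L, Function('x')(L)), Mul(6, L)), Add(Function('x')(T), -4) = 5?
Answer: 314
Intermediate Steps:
Function('x')(T) = 9 (Function('x')(T) = Add(4, 5) = 9)
H = 338 (H = Mul(2, Mul(13, 13)) = Mul(2, 169) = 338)
Function('Y')(L) = Add(7, Mul(7, L)) (Function('Y')(L) = Add(-2, Add(Add(L, 9), Mul(6, L))) = Add(-2, Add(Add(9, L), Mul(6, L))) = Add(-2, Add(9, Mul(7, L))) = Add(7, Mul(7, L)))
Add(314, Mul(-1, Mul(Function('Y')(Add(0, -1)), Pow(H, -1)))) = Add(314, Mul(-1, Mul(Add(7, Mul(7, Add(0, -1))), Pow(338, -1)))) = Add(314, Mul(-1, Mul(Add(7, Mul(7, -1)), Rational(1, 338)))) = Add(314, Mul(-1, Mul(Add(7, -7), Rational(1, 338)))) = Add(314, Mul(-1, Mul(0, Rational(1, 338)))) = Add(314, Mul(-1, 0)) = Add(314, 0) = 314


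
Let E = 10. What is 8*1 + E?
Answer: 18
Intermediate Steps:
8*1 + E = 8*1 + 10 = 8 + 10 = 18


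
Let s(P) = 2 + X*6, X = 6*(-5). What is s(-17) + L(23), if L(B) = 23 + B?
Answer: -132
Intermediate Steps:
X = -30
s(P) = -178 (s(P) = 2 - 30*6 = 2 - 180 = -178)
s(-17) + L(23) = -178 + (23 + 23) = -178 + 46 = -132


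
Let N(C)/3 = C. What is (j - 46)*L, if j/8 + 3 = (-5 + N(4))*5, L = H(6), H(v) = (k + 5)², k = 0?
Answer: 5250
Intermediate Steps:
N(C) = 3*C
H(v) = 25 (H(v) = (0 + 5)² = 5² = 25)
L = 25
j = 256 (j = -24 + 8*((-5 + 3*4)*5) = -24 + 8*((-5 + 12)*5) = -24 + 8*(7*5) = -24 + 8*35 = -24 + 280 = 256)
(j - 46)*L = (256 - 46)*25 = 210*25 = 5250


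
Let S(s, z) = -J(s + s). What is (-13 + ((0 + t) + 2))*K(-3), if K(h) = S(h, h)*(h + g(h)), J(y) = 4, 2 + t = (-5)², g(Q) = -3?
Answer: 288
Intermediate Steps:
t = 23 (t = -2 + (-5)² = -2 + 25 = 23)
S(s, z) = -4 (S(s, z) = -1*4 = -4)
K(h) = 12 - 4*h (K(h) = -4*(h - 3) = -4*(-3 + h) = 12 - 4*h)
(-13 + ((0 + t) + 2))*K(-3) = (-13 + ((0 + 23) + 2))*(12 - 4*(-3)) = (-13 + (23 + 2))*(12 + 12) = (-13 + 25)*24 = 12*24 = 288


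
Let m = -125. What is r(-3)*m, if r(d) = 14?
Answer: -1750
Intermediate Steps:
r(-3)*m = 14*(-125) = -1750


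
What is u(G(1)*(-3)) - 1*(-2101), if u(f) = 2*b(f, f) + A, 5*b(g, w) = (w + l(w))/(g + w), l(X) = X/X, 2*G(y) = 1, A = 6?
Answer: 31606/15 ≈ 2107.1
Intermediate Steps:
G(y) = 1/2 (G(y) = (1/2)*1 = 1/2)
l(X) = 1
b(g, w) = (1 + w)/(5*(g + w)) (b(g, w) = ((w + 1)/(g + w))/5 = ((1 + w)/(g + w))/5 = (1 + w)/(5*(g + w)))
u(f) = 6 + (1 + f)/(5*f) (u(f) = 2*((1 + f)/(5*(f + f))) + 6 = 2*((1 + f)/(5*((2*f)))) + 6 = 2*((1/(2*f))*(1 + f)/5) + 6 = 2*((1 + f)/(10*f)) + 6 = (1 + f)/(5*f) + 6 = 6 + (1 + f)/(5*f))
u(G(1)*(-3)) - 1*(-2101) = (1 + 31*((1/2)*(-3)))/(5*(((1/2)*(-3)))) - 1*(-2101) = (1 + 31*(-3/2))/(5*(-3/2)) + 2101 = (1/5)*(-2/3)*(1 - 93/2) + 2101 = (1/5)*(-2/3)*(-91/2) + 2101 = 91/15 + 2101 = 31606/15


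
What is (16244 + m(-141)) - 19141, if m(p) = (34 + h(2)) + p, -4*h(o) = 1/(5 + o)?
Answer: -84113/28 ≈ -3004.0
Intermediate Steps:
h(o) = -1/(4*(5 + o))
m(p) = 951/28 + p (m(p) = (34 - 1/(20 + 4*2)) + p = (34 - 1/(20 + 8)) + p = (34 - 1/28) + p = 951/28 + p)
(16244 + m(-141)) - 19141 = (16244 + (951/28 - 141)) - 19141 = (16244 - 2997/28) - 19141 = 451835/28 - 19141 = -84113/28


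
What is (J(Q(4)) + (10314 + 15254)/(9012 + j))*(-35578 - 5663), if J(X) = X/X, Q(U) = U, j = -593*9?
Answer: -402003521/1225 ≈ -3.2817e+5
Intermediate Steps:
j = -5337
J(X) = 1
(J(Q(4)) + (10314 + 15254)/(9012 + j))*(-35578 - 5663) = (1 + (10314 + 15254)/(9012 - 5337))*(-35578 - 5663) = (1 + 25568/3675)*(-41241) = (29243/3675)*(-41241) = -402003521/1225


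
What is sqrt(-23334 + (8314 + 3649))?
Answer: I*sqrt(11371) ≈ 106.63*I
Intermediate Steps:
sqrt(-23334 + (8314 + 3649)) = sqrt(-23334 + 11963) = sqrt(-11371) = I*sqrt(11371)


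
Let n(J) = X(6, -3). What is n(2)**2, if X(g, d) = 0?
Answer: 0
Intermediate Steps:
n(J) = 0
n(2)**2 = 0**2 = 0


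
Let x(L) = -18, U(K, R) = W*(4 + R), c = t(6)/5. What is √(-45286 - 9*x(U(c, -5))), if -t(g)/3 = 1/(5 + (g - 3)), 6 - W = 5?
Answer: 2*I*√11281 ≈ 212.42*I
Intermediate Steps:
W = 1 (W = 6 - 1*5 = 6 - 5 = 1)
t(g) = -3/(2 + g) (t(g) = -3/(5 + (g - 3)) = -3/(5 + (-3 + g)) = -3/(2 + g))
c = -3/40 (c = -3/(2 + 6)/5 = -3/8*(⅕) = -3*⅛*(⅕) = -3/8*⅕ = -3/40 ≈ -0.075000)
U(K, R) = 4 + R (U(K, R) = 1*(4 + R) = 4 + R)
√(-45286 - 9*x(U(c, -5))) = √(-45286 - 9*(-18)) = √(-45286 + 162) = √(-45124) = 2*I*√11281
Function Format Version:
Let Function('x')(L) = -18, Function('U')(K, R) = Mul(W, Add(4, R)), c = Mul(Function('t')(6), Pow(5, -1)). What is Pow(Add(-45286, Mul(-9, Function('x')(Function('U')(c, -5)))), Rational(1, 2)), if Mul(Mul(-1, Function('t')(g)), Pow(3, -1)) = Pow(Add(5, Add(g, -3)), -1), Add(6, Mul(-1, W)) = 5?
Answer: Mul(2, I, Pow(11281, Rational(1, 2))) ≈ Mul(212.42, I)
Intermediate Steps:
W = 1 (W = Add(6, Mul(-1, 5)) = Add(6, -5) = 1)
Function('t')(g) = Mul(-3, Pow(Add(2, g), -1)) (Function('t')(g) = Mul(-3, Pow(Add(5, Add(g, -3)), -1)) = Mul(-3, Pow(Add(5, Add(-3, g)), -1)) = Mul(-3, Pow(Add(2, g), -1)))
c = Rational(-3, 40) (c = Mul(Mul(-3, Pow(Add(2, 6), -1)), Pow(5, -1)) = Mul(Mul(-3, Pow(8, -1)), Rational(1, 5)) = Mul(Mul(-3, Rational(1, 8)), Rational(1, 5)) = Mul(Rational(-3, 8), Rational(1, 5)) = Rational(-3, 40) ≈ -0.075000)
Function('U')(K, R) = Add(4, R) (Function('U')(K, R) = Mul(1, Add(4, R)) = Add(4, R))
Pow(Add(-45286, Mul(-9, Function('x')(Function('U')(c, -5)))), Rational(1, 2)) = Pow(Add(-45286, Mul(-9, -18)), Rational(1, 2)) = Pow(Add(-45286, 162), Rational(1, 2)) = Pow(-45124, Rational(1, 2)) = Mul(2, I, Pow(11281, Rational(1, 2)))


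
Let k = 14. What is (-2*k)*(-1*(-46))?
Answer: -1288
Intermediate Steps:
(-2*k)*(-1*(-46)) = (-2*14)*(-1*(-46)) = -28*46 = -1288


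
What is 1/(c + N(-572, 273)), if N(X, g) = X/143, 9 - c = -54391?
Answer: 1/54396 ≈ 1.8384e-5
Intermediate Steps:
c = 54400 (c = 9 - 1*(-54391) = 9 + 54391 = 54400)
N(X, g) = X/143 (N(X, g) = X*(1/143) = X/143)
1/(c + N(-572, 273)) = 1/(54400 + (1/143)*(-572)) = 1/(54400 - 4) = 1/54396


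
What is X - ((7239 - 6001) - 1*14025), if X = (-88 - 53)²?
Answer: 32668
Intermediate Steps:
X = 19881 (X = (-141)² = 19881)
X - ((7239 - 6001) - 1*14025) = 19881 - ((7239 - 6001) - 1*14025) = 19881 - (1238 - 14025) = 19881 - 1*(-12787) = 19881 + 12787 = 32668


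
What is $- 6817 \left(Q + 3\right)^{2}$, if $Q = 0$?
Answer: $-61353$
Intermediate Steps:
$- 6817 \left(Q + 3\right)^{2} = - 6817 \left(0 + 3\right)^{2} = - 6817 \cdot 3^{2} = \left(-6817\right) 9 = -61353$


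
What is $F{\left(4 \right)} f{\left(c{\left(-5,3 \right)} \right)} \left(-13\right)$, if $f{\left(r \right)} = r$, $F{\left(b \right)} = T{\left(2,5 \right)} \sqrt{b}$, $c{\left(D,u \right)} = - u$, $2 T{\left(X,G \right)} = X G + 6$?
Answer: $624$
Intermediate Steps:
$T{\left(X,G \right)} = 3 + \frac{G X}{2}$ ($T{\left(X,G \right)} = \frac{X G + 6}{2} = \frac{G X + 6}{2} = \frac{6 + G X}{2} = 3 + \frac{G X}{2}$)
$F{\left(b \right)} = 8 \sqrt{b}$ ($F{\left(b \right)} = \left(3 + \frac{1}{2} \cdot 5 \cdot 2\right) \sqrt{b} = \left(3 + 5\right) \sqrt{b} = 8 \sqrt{b}$)
$F{\left(4 \right)} f{\left(c{\left(-5,3 \right)} \right)} \left(-13\right) = 8 \sqrt{4} \left(\left(-1\right) 3\right) \left(-13\right) = 8 \cdot 2 \left(-3\right) \left(-13\right) = 16 \left(-3\right) \left(-13\right) = \left(-48\right) \left(-13\right) = 624$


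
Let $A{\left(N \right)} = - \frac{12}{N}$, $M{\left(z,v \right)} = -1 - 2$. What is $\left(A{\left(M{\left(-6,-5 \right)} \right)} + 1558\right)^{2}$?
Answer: $2439844$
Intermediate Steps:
$M{\left(z,v \right)} = -3$ ($M{\left(z,v \right)} = -1 - 2 = -3$)
$\left(A{\left(M{\left(-6,-5 \right)} \right)} + 1558\right)^{2} = \left(- \frac{12}{-3} + 1558\right)^{2} = \left(\left(-12\right) \left(- \frac{1}{3}\right) + 1558\right)^{2} = \left(4 + 1558\right)^{2} = 1562^{2} = 2439844$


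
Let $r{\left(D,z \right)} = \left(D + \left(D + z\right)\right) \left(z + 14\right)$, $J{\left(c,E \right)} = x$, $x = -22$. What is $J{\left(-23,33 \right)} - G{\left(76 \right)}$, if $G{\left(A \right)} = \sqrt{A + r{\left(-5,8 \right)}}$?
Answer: $-22 - 4 \sqrt{2} \approx -27.657$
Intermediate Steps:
$J{\left(c,E \right)} = -22$
$r{\left(D,z \right)} = \left(14 + z\right) \left(z + 2 D\right)$ ($r{\left(D,z \right)} = \left(z + 2 D\right) \left(14 + z\right) = \left(14 + z\right) \left(z + 2 D\right)$)
$G{\left(A \right)} = \sqrt{-44 + A}$ ($G{\left(A \right)} = \sqrt{A + \left(8^{2} + 14 \cdot 8 + 28 \left(-5\right) + 2 \left(-5\right) 8\right)} = \sqrt{A + \left(64 + 112 - 140 - 80\right)} = \sqrt{A - 44} = \sqrt{-44 + A}$)
$J{\left(-23,33 \right)} - G{\left(76 \right)} = -22 - \sqrt{-44 + 76} = -22 - \sqrt{32} = -22 - 4 \sqrt{2}$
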